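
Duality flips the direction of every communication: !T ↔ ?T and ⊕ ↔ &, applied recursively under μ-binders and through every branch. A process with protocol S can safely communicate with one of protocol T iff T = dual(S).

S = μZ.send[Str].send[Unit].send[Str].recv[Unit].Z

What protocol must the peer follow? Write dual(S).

μZ.recv[Str].recv[Unit].recv[Str].send[Unit].Z

μZ → μZ  (binder kept)
  send[Str] → recv[Str]
    send[Unit] → recv[Unit]
      send[Str] → recv[Str]
        recv[Unit] → send[Unit]
          dual(Z) = Z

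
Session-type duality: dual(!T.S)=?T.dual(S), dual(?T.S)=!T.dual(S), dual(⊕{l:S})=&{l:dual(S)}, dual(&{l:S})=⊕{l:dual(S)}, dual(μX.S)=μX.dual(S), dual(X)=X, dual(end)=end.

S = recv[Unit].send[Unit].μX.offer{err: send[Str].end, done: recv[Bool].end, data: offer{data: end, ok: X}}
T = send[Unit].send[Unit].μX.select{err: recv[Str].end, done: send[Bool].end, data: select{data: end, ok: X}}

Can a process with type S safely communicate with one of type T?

recv[Unit] vs send[Unit]  ok
  send[Unit] vs send[Unit]  ✗ same direction on both sides — not dual

NO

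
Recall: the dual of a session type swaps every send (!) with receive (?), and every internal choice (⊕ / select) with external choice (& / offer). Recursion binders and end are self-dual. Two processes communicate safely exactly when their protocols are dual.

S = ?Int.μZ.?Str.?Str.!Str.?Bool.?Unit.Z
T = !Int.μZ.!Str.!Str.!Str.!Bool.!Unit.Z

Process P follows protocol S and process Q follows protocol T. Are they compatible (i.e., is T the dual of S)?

?Int vs !Int  match
  μZ vs μZ  match (μ self-dual)
    ?Str vs !Str  match
      ?Str vs !Str  match
        !Str vs !Str  ✗ same direction on both sides — not dual

NO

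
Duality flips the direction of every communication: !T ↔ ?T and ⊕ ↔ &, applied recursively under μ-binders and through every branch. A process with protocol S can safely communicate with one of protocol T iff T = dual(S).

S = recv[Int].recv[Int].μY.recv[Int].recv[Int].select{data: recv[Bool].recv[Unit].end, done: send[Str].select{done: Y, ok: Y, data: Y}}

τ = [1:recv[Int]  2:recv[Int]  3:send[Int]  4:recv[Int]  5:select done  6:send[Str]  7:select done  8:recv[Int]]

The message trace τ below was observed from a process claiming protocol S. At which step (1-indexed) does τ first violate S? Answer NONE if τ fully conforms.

3

step 1: recv[Int]  ok  now at recv[Int].μY.…
step 2: recv[Int]  ok  now at μY.…
step 3: got send[Int], protocol expects recv[Int]  ✗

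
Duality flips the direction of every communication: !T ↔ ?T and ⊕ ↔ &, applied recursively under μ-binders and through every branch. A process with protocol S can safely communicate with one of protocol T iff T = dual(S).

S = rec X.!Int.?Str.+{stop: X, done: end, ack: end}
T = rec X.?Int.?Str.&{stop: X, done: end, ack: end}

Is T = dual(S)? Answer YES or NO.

NO

rec X ‖ rec X  ✓ (rec unchanged)
  !Int ‖ ?Int  ✓
    ?Str ‖ ?Str  ✗ same direction on both sides — not dual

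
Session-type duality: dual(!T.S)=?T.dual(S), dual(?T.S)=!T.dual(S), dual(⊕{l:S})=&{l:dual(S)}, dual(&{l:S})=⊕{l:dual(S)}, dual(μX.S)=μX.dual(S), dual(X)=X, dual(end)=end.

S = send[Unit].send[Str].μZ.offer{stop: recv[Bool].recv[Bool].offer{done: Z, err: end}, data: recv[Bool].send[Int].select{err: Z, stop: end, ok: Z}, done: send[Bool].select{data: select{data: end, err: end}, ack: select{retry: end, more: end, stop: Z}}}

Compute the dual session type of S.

send[Unit] ↦ recv[Unit]
  send[Str] ↦ recv[Str]
    μZ ↦ μZ  (rec unchanged)
      offer{stop,data,done} ↦ select{stop,data,done}  (offer→select)
        case stop:
          recv[Bool] ↦ send[Bool]
            recv[Bool] ↦ send[Bool]
              offer{done,err} ↦ select{done,err}  (offer→select)
                case done:
                  Z ↦ Z
                case err:
                  end ↦ end
        case data:
          recv[Bool] ↦ send[Bool]
            send[Int] ↦ recv[Int]
              select{err,stop,ok} ↦ offer{err,stop,ok}  (select→offer)
                case err:
                  Z ↦ Z
                case stop:
                  end ↦ end
                case ok:
                  Z ↦ Z
        case done:
          send[Bool] ↦ recv[Bool]
            select{data,ack} ↦ offer{data,ack}  (select→offer)
              case data:
                select{data,err} ↦ offer{data,err}  (select→offer)
                  case data:
                    end ↦ end
                  case err:
                    end ↦ end
              case ack:
                select{retry,more,stop} ↦ offer{retry,more,stop}  (select→offer)
                  case retry:
                    end ↦ end
                  case more:
                    end ↦ end
                  case stop:
                    Z ↦ Z

recv[Unit].recv[Str].μZ.select{stop: send[Bool].send[Bool].select{done: Z, err: end}, data: send[Bool].recv[Int].offer{err: Z, stop: end, ok: Z}, done: recv[Bool].offer{data: offer{data: end, err: end}, ack: offer{retry: end, more: end, stop: Z}}}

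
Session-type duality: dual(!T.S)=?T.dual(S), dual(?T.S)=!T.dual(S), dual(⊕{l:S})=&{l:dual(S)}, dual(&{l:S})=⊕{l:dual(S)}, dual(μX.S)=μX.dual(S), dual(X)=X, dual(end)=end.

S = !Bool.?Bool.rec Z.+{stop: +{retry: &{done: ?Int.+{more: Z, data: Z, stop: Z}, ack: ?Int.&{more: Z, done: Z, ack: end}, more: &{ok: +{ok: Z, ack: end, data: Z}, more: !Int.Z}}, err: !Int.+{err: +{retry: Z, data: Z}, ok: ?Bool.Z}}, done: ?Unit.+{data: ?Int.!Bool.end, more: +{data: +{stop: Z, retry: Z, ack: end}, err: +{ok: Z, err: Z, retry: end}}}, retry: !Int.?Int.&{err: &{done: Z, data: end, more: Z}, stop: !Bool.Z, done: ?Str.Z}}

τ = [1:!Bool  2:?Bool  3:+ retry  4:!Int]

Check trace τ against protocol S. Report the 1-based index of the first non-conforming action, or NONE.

@1 !Bool  ✓  residual = ?Bool.rec Z.…
@2 ?Bool  ✓  residual = rec Z.…
@3 + retry  ✓  residual = !Int.?Int.&{err: &{done: rec Z.…, data: end, more: rec Z.…}, stop: !Bool.rec Z.…, done: ?Str.rec Z.…}
@4 !Int  ✓  residual = ?Int.&{err: &{done: rec Z.…, data: end, more: rec Z.…}, stop: !Bool.rec Z.…, done: ?Str.rec Z.…}
trace exhausted — no violation

NONE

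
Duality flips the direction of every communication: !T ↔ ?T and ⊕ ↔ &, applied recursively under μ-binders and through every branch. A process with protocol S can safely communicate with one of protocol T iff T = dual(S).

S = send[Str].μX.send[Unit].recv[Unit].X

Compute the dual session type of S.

recv[Str].μX.recv[Unit].send[Unit].X

send[Str] ↦ recv[Str]
  μX ↦ μX  (binder kept)
    send[Unit] ↦ recv[Unit]
      recv[Unit] ↦ send[Unit]
        X self-dual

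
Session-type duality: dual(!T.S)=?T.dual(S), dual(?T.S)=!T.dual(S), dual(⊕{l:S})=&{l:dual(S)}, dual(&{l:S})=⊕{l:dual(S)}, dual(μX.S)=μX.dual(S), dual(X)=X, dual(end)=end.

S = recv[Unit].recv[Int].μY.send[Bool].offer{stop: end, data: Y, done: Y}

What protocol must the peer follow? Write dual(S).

recv[Unit] = send[Unit]
  recv[Int] = send[Int]
    μY = μY  (rec unchanged)
      send[Bool] = recv[Bool]
        offer{stop,data,done} = select{stop,data,done}  (&→⊕)
          • stop:
            end ↦ end
          • data:
            Y ↦ Y
          • done:
            Y ↦ Y

send[Unit].send[Int].μY.recv[Bool].select{stop: end, data: Y, done: Y}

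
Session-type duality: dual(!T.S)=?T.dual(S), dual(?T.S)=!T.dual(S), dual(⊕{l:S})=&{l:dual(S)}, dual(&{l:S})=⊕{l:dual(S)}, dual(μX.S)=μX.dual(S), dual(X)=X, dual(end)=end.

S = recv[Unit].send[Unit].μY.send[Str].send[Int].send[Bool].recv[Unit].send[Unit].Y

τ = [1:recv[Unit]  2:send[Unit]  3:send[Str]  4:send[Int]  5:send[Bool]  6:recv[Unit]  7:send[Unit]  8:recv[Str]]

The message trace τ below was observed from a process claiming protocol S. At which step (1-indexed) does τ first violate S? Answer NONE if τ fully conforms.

8

@1 recv[Unit]  ok  cont: send[Unit].μY.…
@2 send[Unit]  ok  cont: μY.…
@3 send[Str]  ok  cont: send[Int].send[Bool].recv[Unit].send[Unit].μY.…
@4 send[Int]  ok  cont: send[Bool].recv[Unit].send[Unit].μY.…
@5 send[Bool]  ok  cont: recv[Unit].send[Unit].μY.…
@6 recv[Unit]  ok  cont: send[Unit].μY.…
@7 send[Unit]  ok  cont: μY.…
@8 got recv[Str], protocol expects send[Str]  ✗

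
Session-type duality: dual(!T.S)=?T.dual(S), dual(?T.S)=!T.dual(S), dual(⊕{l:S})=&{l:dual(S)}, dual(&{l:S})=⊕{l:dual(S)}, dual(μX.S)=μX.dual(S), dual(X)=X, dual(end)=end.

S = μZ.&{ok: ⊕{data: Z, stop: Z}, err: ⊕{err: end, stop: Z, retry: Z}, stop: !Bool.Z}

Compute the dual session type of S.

μZ ↦ μZ  (binder kept)
  &{ok,err,stop} ↦ ⊕{ok,err,stop}  (offer→select)
    • ok:
      ⊕{data,stop} ↦ &{data,stop}  (internal→external)
        • data:
          Z self-dual
        • stop:
          Z self-dual
    • err:
      ⊕{err,stop,retry} ↦ &{err,stop,retry}  (internal→external)
        • err:
          end self-dual
        • stop:
          Z self-dual
        • retry:
          Z self-dual
    • stop:
      !Bool ↦ ?Bool
        Z self-dual

μZ.⊕{ok: &{data: Z, stop: Z}, err: &{err: end, stop: Z, retry: Z}, stop: ?Bool.Z}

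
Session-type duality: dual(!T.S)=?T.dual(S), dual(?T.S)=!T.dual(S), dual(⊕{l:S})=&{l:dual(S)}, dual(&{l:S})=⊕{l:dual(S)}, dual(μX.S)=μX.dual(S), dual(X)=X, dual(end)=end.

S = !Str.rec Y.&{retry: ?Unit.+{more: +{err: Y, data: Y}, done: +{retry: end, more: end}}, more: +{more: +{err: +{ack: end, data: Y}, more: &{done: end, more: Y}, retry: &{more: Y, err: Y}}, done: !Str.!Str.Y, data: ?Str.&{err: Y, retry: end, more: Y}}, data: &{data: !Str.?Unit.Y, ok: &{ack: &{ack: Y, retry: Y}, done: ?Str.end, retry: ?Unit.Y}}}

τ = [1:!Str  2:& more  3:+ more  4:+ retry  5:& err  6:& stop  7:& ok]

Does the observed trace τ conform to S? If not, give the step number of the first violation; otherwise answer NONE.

6

[1] !Str  ok  now at rec Y.…
[2] & more  ok  now at +{more: +{err: +{ack: end, data: rec Y.…}, more: &{done: end, more: rec Y.…}, retry: &{more: rec Y.…, err: rec Y.…}}, done: !Str.!Str.rec Y.…, data: ?Str.&{err: rec Y.…, retry: end, more: rec Y.…}}
[3] + more  ok  now at +{err: +{ack: end, data: rec Y.…}, more: &{done: end, more: rec Y.…}, retry: &{more: rec Y.…, err: rec Y.…}}
[4] + retry  ok  now at &{more: rec Y.…, err: rec Y.…}
[5] & err  ok  now at rec Y.…
[6] got & stop, protocol expects & retry or & more or & data  ✗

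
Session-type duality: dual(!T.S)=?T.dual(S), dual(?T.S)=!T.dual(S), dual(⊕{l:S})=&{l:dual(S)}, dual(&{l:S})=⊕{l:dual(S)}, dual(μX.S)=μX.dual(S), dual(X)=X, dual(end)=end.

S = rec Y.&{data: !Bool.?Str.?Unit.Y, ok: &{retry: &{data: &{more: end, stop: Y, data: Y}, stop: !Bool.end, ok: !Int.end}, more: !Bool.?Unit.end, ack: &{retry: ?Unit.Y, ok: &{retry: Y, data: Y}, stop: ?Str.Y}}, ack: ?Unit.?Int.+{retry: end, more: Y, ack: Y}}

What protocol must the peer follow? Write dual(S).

rec Y → rec Y  (rec unchanged)
  &{data,ok,ack} → +{data,ok,ack}  (offer→select)
    [data]
      !Bool → ?Bool
        ?Str → !Str
          ?Unit → !Unit
            Y ↦ Y
    [ok]
      &{retry,more,ack} → +{retry,more,ack}  (offer→select)
        [retry]
          &{data,stop,ok} → +{data,stop,ok}  (offer→select)
            [data]
              &{more,stop,data} → +{more,stop,data}  (offer→select)
                [more]
                  end ↦ end
                [stop]
                  Y ↦ Y
                [data]
                  Y ↦ Y
            [stop]
              !Bool → ?Bool
                end ↦ end
            [ok]
              !Int → ?Int
                end ↦ end
        [more]
          !Bool → ?Bool
            ?Unit → !Unit
              end ↦ end
        [ack]
          &{retry,ok,stop} → +{retry,ok,stop}  (offer→select)
            [retry]
              ?Unit → !Unit
                Y ↦ Y
            [ok]
              &{retry,data} → +{retry,data}  (offer→select)
                [retry]
                  Y ↦ Y
                [data]
                  Y ↦ Y
            [stop]
              ?Str → !Str
                Y ↦ Y
    [ack]
      ?Unit → !Unit
        ?Int → !Int
          +{retry,more,ack} → &{retry,more,ack}  (⊕→&)
            [retry]
              end ↦ end
            [more]
              Y ↦ Y
            [ack]
              Y ↦ Y

rec Y.+{data: ?Bool.!Str.!Unit.Y, ok: +{retry: +{data: +{more: end, stop: Y, data: Y}, stop: ?Bool.end, ok: ?Int.end}, more: ?Bool.!Unit.end, ack: +{retry: !Unit.Y, ok: +{retry: Y, data: Y}, stop: !Str.Y}}, ack: !Unit.!Int.&{retry: end, more: Y, ack: Y}}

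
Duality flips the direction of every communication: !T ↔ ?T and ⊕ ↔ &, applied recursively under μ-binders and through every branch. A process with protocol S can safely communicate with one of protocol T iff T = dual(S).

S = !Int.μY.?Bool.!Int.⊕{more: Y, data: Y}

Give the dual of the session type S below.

!Int → ?Int
  μY → μY  (μ self-dual)
    ?Bool → !Bool
      !Int → ?Int
        ⊕{more,data} → &{more,data}  (select→offer)
          case more:
            dual(Y) = Y
          case data:
            dual(Y) = Y

?Int.μY.!Bool.?Int.&{more: Y, data: Y}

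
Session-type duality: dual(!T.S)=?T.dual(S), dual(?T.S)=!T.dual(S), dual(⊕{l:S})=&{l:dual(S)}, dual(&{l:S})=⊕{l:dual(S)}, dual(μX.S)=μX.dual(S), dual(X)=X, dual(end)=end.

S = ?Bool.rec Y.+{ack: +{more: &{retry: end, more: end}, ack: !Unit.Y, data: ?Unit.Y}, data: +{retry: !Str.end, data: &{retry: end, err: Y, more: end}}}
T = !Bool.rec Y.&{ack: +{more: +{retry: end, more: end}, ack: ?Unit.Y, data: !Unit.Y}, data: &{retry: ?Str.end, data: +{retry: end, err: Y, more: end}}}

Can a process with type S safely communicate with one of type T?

?Bool | !Bool  ✓
  rec Y | rec Y  ✓ (μ self-dual)
    +{ack,data} | &{ack,data}  ✓ labels match
      [ack]
        +{more,ack,data} | +{more,ack,data}  ✗ choice polarity not flipped — not dual

NO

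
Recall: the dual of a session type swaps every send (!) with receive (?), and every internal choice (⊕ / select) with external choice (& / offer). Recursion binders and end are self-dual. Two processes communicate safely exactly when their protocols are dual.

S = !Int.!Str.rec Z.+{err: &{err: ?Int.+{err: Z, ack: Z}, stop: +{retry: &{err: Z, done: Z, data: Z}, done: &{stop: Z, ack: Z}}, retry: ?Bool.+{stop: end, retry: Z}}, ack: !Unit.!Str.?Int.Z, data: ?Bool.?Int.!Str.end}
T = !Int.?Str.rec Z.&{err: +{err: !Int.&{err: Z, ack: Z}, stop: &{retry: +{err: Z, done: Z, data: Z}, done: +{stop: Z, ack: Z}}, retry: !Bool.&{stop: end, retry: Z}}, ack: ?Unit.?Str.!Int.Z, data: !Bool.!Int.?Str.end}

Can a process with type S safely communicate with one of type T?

!Int vs !Int  ✗ same direction on both sides — not dual

NO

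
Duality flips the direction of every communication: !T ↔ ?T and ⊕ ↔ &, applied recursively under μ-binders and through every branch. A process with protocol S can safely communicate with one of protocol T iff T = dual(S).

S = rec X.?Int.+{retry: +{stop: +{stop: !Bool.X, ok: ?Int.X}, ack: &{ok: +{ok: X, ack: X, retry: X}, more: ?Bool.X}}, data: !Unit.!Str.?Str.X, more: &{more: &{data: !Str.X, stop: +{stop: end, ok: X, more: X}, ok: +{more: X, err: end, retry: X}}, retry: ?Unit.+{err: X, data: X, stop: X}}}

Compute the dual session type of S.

rec X.!Int.&{retry: &{stop: &{stop: ?Bool.X, ok: !Int.X}, ack: +{ok: &{ok: X, ack: X, retry: X}, more: !Bool.X}}, data: ?Unit.?Str.!Str.X, more: +{more: +{data: ?Str.X, stop: &{stop: end, ok: X, more: X}, ok: &{more: X, err: end, retry: X}}, retry: !Unit.&{err: X, data: X, stop: X}}}

rec X = rec X  (μ self-dual)
  ?Int = !Int
    +{retry,data,more} = &{retry,data,more}  (select→offer)
      case retry:
        +{stop,ack} = &{stop,ack}  (select→offer)
          case stop:
            +{stop,ok} = &{stop,ok}  (select→offer)
              case stop:
                !Bool = ?Bool
                  X self-dual
              case ok:
                ?Int = !Int
                  X self-dual
          case ack:
            &{ok,more} = +{ok,more}  (offer→select)
              case ok:
                +{ok,ack,retry} = &{ok,ack,retry}  (select→offer)
                  case ok:
                    X self-dual
                  case ack:
                    X self-dual
                  case retry:
                    X self-dual
              case more:
                ?Bool = !Bool
                  X self-dual
      case data:
        !Unit = ?Unit
          !Str = ?Str
            ?Str = !Str
              X self-dual
      case more:
        &{more,retry} = +{more,retry}  (offer→select)
          case more:
            &{data,stop,ok} = +{data,stop,ok}  (offer→select)
              case data:
                !Str = ?Str
                  X self-dual
              case stop:
                +{stop,ok,more} = &{stop,ok,more}  (select→offer)
                  case stop:
                    end self-dual
                  case ok:
                    X self-dual
                  case more:
                    X self-dual
              case ok:
                +{more,err,retry} = &{more,err,retry}  (select→offer)
                  case more:
                    X self-dual
                  case err:
                    end self-dual
                  case retry:
                    X self-dual
          case retry:
            ?Unit = !Unit
              +{err,data,stop} = &{err,data,stop}  (select→offer)
                case err:
                  X self-dual
                case data:
                  X self-dual
                case stop:
                  X self-dual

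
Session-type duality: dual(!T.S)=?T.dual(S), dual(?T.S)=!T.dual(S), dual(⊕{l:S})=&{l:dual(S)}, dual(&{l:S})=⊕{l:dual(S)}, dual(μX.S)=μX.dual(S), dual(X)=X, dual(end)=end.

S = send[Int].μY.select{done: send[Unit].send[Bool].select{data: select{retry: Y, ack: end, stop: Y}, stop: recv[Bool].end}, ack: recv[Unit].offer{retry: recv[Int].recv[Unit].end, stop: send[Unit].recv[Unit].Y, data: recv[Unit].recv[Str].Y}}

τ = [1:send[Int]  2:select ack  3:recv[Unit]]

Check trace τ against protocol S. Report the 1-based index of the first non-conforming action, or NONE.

NONE

[1] send[Int]  ✓  now at μY.…
[2] select ack  ✓  now at recv[Unit].offer{retry: recv[Int].recv[Unit].end, stop: send[Unit].recv[Unit].μY.…, data: recv[Unit].recv[Str].μY.…}
[3] recv[Unit]  ✓  now at offer{retry: recv[Int].recv[Unit].end, stop: send[Unit].recv[Unit].μY.…, data: recv[Unit].recv[Str].μY.…}
all 3 steps conform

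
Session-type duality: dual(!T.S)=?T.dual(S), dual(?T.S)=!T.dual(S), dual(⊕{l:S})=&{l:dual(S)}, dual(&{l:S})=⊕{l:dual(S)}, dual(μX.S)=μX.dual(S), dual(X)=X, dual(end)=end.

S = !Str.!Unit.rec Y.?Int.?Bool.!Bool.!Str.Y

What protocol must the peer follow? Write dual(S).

?Str.?Unit.rec Y.!Int.!Bool.?Bool.?Str.Y

!Str → ?Str
  !Unit → ?Unit
    rec Y → rec Y  (binder kept)
      ?Int → !Int
        ?Bool → !Bool
          !Bool → ?Bool
            !Str → ?Str
              dual(Y) = Y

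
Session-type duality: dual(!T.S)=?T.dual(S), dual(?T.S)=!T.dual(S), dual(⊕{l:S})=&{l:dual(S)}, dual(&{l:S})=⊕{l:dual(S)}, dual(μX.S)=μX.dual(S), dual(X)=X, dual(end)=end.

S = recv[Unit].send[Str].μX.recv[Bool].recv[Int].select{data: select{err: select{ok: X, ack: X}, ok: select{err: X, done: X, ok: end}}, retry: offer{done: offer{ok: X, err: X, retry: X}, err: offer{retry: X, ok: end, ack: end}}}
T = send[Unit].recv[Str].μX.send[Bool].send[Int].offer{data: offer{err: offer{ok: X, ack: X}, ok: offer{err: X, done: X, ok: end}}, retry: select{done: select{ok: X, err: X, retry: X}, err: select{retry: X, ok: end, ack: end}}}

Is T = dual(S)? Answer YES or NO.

recv[Unit] ‖ send[Unit]  ✓
  send[Str] ‖ recv[Str]  ✓
    μX ‖ μX  ✓ (rec unchanged)
      recv[Bool] ‖ send[Bool]  ✓
        recv[Int] ‖ send[Int]  ✓
          select{data,retry} ‖ offer{data,retry}  ✓ labels match
            [data]
              select{err,ok} ‖ offer{err,ok}  ✓ labels match
                [err]
                  select{ok,ack} ‖ offer{ok,ack}  ✓ labels match
                    [ok]
                      X ‖ X  ✓
                    [ack]
                      X ‖ X  ✓
                [ok]
                  select{err,done,ok} ‖ offer{err,done,ok}  ✓ labels match
                    [err]
                      X ‖ X  ✓
                    [done]
                      X ‖ X  ✓
                    [ok]
                      end ‖ end  ✓
            [retry]
              offer{done,err} ‖ select{done,err}  ✓ labels match
                [done]
                  offer{ok,err,retry} ‖ select{ok,err,retry}  ✓ labels match
                    [ok]
                      X ‖ X  ✓
                    [err]
                      X ‖ X  ✓
                    [retry]
                      X ‖ X  ✓
                [err]
                  offer{retry,ok,ack} ‖ select{retry,ok,ack}  ✓ labels match
                    [retry]
                      X ‖ X  ✓
                    [ok]
                      end ‖ end  ✓
                    [ack]
                      end ‖ end  ✓

YES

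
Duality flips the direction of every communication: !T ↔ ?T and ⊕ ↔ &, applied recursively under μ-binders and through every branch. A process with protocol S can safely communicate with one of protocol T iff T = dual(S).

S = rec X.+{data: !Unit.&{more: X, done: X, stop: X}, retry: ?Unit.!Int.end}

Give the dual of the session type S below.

rec X.&{data: ?Unit.+{more: X, done: X, stop: X}, retry: !Unit.?Int.end}

rec X = rec X  (rec unchanged)
  +{data,retry} = &{data,retry}  (select→offer)
    case data:
      !Unit = ?Unit
        &{more,done,stop} = +{more,done,stop}  (offer→select)
          case more:
            X self-dual
          case done:
            X self-dual
          case stop:
            X self-dual
    case retry:
      ?Unit = !Unit
        !Int = ?Int
          end self-dual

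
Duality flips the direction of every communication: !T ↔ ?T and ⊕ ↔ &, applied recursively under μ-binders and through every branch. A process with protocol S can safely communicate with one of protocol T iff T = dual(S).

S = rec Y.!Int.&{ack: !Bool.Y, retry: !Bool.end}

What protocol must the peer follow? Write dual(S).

rec Y = rec Y  (μ self-dual)
  !Int = ?Int
    &{ack,retry} = +{ack,retry}  (&→⊕)
      [ack]
        !Bool = ?Bool
          Y self-dual
      [retry]
        !Bool = ?Bool
          end self-dual

rec Y.?Int.+{ack: ?Bool.Y, retry: ?Bool.end}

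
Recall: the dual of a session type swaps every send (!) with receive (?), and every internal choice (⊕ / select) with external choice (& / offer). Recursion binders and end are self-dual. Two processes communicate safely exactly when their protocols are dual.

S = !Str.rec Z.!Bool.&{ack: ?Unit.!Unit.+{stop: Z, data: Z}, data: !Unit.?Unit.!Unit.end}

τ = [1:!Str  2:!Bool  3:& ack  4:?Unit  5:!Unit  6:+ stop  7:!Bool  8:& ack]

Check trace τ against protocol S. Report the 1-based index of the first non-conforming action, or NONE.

NONE

[1] !Str  ok  residual = rec Z.…
[2] !Bool  ok  residual = &{ack: ?Unit.!Unit.+{stop: rec Z.…, data: rec Z.…}, data: !Unit.?Unit.!Unit.end}
[3] & ack  ok  residual = ?Unit.!Unit.+{stop: rec Z.…, data: rec Z.…}
[4] ?Unit  ok  residual = !Unit.+{stop: rec Z.…, data: rec Z.…}
[5] !Unit  ok  residual = +{stop: rec Z.…, data: rec Z.…}
[6] + stop  ok  residual = rec Z.…
[7] !Bool  ok  residual = &{ack: ?Unit.!Unit.+{stop: rec Z.…, data: rec Z.…}, data: !Unit.?Unit.!Unit.end}
[8] & ack  ok  residual = ?Unit.!Unit.+{stop: rec Z.…, data: rec Z.…}
τ conforms to S (length 8)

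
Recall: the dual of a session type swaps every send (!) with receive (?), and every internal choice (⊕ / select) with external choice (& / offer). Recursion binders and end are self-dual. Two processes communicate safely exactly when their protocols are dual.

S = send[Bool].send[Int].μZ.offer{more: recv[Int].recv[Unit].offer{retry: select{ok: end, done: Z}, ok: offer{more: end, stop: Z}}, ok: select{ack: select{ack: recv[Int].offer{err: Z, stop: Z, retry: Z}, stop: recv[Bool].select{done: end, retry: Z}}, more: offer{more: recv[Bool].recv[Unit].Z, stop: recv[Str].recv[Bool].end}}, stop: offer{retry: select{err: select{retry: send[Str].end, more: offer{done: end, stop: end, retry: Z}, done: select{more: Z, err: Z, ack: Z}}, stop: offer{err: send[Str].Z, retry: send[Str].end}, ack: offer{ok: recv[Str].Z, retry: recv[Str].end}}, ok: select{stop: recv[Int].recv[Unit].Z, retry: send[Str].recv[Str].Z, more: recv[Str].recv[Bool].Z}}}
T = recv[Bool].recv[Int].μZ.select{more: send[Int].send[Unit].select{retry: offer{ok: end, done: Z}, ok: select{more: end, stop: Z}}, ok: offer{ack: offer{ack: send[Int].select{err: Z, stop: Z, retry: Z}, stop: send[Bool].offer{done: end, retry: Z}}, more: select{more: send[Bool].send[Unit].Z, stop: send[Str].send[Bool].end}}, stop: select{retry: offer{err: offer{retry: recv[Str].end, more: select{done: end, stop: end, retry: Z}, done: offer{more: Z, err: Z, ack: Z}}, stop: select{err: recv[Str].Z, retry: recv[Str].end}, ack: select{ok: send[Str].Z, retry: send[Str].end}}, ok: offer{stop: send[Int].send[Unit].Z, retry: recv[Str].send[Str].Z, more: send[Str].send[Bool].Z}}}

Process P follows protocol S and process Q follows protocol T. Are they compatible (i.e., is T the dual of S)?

YES

send[Bool] vs recv[Bool]  ok
  send[Int] vs recv[Int]  ok
    μZ vs μZ  ok (rec unchanged)
      offer{more,ok,stop} vs select{more,ok,stop}  ok label sets agree
        [more]
          recv[Int] vs send[Int]  ok
            recv[Unit] vs send[Unit]  ok
              offer{retry,ok} vs select{retry,ok}  ok label sets agree
                [retry]
                  select{ok,done} vs offer{ok,done}  ok label sets agree
                    [ok]
                      end vs end  ok
                    [done]
                      Z vs Z  ok
                [ok]
                  offer{more,stop} vs select{more,stop}  ok label sets agree
                    [more]
                      end vs end  ok
                    [stop]
                      Z vs Z  ok
        [ok]
          select{ack,more} vs offer{ack,more}  ok label sets agree
            [ack]
              select{ack,stop} vs offer{ack,stop}  ok label sets agree
                [ack]
                  recv[Int] vs send[Int]  ok
                    offer{err,stop,retry} vs select{err,stop,retry}  ok label sets agree
                      [err]
                        Z vs Z  ok
                      [stop]
                        Z vs Z  ok
                      [retry]
                        Z vs Z  ok
                [stop]
                  recv[Bool] vs send[Bool]  ok
                    select{done,retry} vs offer{done,retry}  ok label sets agree
                      [done]
                        end vs end  ok
                      [retry]
                        Z vs Z  ok
            [more]
              offer{more,stop} vs select{more,stop}  ok label sets agree
                [more]
                  recv[Bool] vs send[Bool]  ok
                    recv[Unit] vs send[Unit]  ok
                      Z vs Z  ok
                [stop]
                  recv[Str] vs send[Str]  ok
                    recv[Bool] vs send[Bool]  ok
                      end vs end  ok
        [stop]
          offer{retry,ok} vs select{retry,ok}  ok label sets agree
            [retry]
              select{err,stop,ack} vs offer{err,stop,ack}  ok label sets agree
                [err]
                  select{retry,more,done} vs offer{retry,more,done}  ok label sets agree
                    [retry]
                      send[Str] vs recv[Str]  ok
                        end vs end  ok
                    [more]
                      offer{done,stop,retry} vs select{done,stop,retry}  ok label sets agree
                        [done]
                          end vs end  ok
                        [stop]
                          end vs end  ok
                        [retry]
                          Z vs Z  ok
                    [done]
                      select{more,err,ack} vs offer{more,err,ack}  ok label sets agree
                        [more]
                          Z vs Z  ok
                        [err]
                          Z vs Z  ok
                        [ack]
                          Z vs Z  ok
                [stop]
                  offer{err,retry} vs select{err,retry}  ok label sets agree
                    [err]
                      send[Str] vs recv[Str]  ok
                        Z vs Z  ok
                    [retry]
                      send[Str] vs recv[Str]  ok
                        end vs end  ok
                [ack]
                  offer{ok,retry} vs select{ok,retry}  ok label sets agree
                    [ok]
                      recv[Str] vs send[Str]  ok
                        Z vs Z  ok
                    [retry]
                      recv[Str] vs send[Str]  ok
                        end vs end  ok
            [ok]
              select{stop,retry,more} vs offer{stop,retry,more}  ok label sets agree
                [stop]
                  recv[Int] vs send[Int]  ok
                    recv[Unit] vs send[Unit]  ok
                      Z vs Z  ok
                [retry]
                  send[Str] vs recv[Str]  ok
                    recv[Str] vs send[Str]  ok
                      Z vs Z  ok
                [more]
                  recv[Str] vs send[Str]  ok
                    recv[Bool] vs send[Bool]  ok
                      Z vs Z  ok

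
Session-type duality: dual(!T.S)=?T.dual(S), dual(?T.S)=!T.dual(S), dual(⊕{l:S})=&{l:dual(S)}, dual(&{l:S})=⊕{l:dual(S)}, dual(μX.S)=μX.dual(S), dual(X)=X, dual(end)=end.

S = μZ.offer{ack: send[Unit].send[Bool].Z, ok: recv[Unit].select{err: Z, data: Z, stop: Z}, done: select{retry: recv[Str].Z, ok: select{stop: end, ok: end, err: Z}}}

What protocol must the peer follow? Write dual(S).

μZ → μZ  (μ self-dual)
  offer{ack,ok,done} → select{ack,ok,done}  (offer→select)
    • ack:
      send[Unit] → recv[Unit]
        send[Bool] → recv[Bool]
          dual(Z) = Z
    • ok:
      recv[Unit] → send[Unit]
        select{err,data,stop} → offer{err,data,stop}  (internal→external)
          • err:
            dual(Z) = Z
          • data:
            dual(Z) = Z
          • stop:
            dual(Z) = Z
    • done:
      select{retry,ok} → offer{retry,ok}  (internal→external)
        • retry:
          recv[Str] → send[Str]
            dual(Z) = Z
        • ok:
          select{stop,ok,err} → offer{stop,ok,err}  (internal→external)
            • stop:
              dual(end) = end
            • ok:
              dual(end) = end
            • err:
              dual(Z) = Z

μZ.select{ack: recv[Unit].recv[Bool].Z, ok: send[Unit].offer{err: Z, data: Z, stop: Z}, done: offer{retry: send[Str].Z, ok: offer{stop: end, ok: end, err: Z}}}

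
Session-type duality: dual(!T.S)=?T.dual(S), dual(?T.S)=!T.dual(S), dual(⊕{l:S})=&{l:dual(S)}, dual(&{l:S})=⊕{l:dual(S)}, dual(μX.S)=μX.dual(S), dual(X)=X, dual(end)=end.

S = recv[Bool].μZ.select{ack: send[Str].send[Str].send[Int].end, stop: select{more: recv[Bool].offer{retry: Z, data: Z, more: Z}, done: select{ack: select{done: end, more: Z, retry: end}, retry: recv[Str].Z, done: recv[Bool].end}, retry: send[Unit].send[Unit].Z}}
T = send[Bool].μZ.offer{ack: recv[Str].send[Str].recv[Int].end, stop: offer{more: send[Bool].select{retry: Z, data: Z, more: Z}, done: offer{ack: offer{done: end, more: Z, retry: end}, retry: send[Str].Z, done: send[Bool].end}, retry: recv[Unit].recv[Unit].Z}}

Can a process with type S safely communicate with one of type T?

NO

recv[Bool] | send[Bool]  ✓
  μZ | μZ  ✓ (μ self-dual)
    select{ack,stop} | offer{ack,stop}  ✓ same labels
      case ack:
        send[Str] | recv[Str]  ✓
          send[Str] | send[Str]  ✗ same direction on both sides — not dual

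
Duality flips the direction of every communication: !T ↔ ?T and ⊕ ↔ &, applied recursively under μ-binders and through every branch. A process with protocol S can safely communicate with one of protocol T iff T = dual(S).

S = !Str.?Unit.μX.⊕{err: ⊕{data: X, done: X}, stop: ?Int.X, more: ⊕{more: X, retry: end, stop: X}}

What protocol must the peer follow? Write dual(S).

!Str → ?Str
  ?Unit → !Unit
    μX → μX  (rec unchanged)
      ⊕{err,stop,more} → &{err,stop,more}  (⊕→&)
        • err:
          ⊕{data,done} → &{data,done}  (⊕→&)
            • data:
              X self-dual
            • done:
              X self-dual
        • stop:
          ?Int → !Int
            X self-dual
        • more:
          ⊕{more,retry,stop} → &{more,retry,stop}  (⊕→&)
            • more:
              X self-dual
            • retry:
              end self-dual
            • stop:
              X self-dual

?Str.!Unit.μX.&{err: &{data: X, done: X}, stop: !Int.X, more: &{more: X, retry: end, stop: X}}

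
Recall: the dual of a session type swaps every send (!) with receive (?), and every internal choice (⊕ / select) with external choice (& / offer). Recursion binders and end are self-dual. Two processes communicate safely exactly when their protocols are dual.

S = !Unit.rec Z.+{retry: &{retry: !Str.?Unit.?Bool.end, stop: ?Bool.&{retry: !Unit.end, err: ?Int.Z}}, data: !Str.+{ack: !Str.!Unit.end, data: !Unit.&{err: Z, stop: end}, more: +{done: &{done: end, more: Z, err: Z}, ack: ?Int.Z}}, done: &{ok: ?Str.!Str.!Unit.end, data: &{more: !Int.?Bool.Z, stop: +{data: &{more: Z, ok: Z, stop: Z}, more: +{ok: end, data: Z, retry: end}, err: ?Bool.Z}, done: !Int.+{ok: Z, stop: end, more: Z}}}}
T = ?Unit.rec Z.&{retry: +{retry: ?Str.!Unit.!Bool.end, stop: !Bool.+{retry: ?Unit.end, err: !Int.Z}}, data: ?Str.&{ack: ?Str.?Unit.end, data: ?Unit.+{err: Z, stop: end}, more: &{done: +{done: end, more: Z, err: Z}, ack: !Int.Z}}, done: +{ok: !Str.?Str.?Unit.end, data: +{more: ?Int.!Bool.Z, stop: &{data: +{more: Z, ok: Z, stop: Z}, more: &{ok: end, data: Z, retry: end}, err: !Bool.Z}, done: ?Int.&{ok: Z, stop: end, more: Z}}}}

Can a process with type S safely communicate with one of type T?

YES

!Unit ‖ ?Unit  ok
  rec Z ‖ rec Z  ok (binder kept)
    +{retry,data,done} ‖ &{retry,data,done}  ok same labels
      case retry:
        &{retry,stop} ‖ +{retry,stop}  ok same labels
          case retry:
            !Str ‖ ?Str  ok
              ?Unit ‖ !Unit  ok
                ?Bool ‖ !Bool  ok
                  end ‖ end  ok
          case stop:
            ?Bool ‖ !Bool  ok
              &{retry,err} ‖ +{retry,err}  ok same labels
                case retry:
                  !Unit ‖ ?Unit  ok
                    end ‖ end  ok
                case err:
                  ?Int ‖ !Int  ok
                    Z ‖ Z  ok
      case data:
        !Str ‖ ?Str  ok
          +{ack,data,more} ‖ &{ack,data,more}  ok same labels
            case ack:
              !Str ‖ ?Str  ok
                !Unit ‖ ?Unit  ok
                  end ‖ end  ok
            case data:
              !Unit ‖ ?Unit  ok
                &{err,stop} ‖ +{err,stop}  ok same labels
                  case err:
                    Z ‖ Z  ok
                  case stop:
                    end ‖ end  ok
            case more:
              +{done,ack} ‖ &{done,ack}  ok same labels
                case done:
                  &{done,more,err} ‖ +{done,more,err}  ok same labels
                    case done:
                      end ‖ end  ok
                    case more:
                      Z ‖ Z  ok
                    case err:
                      Z ‖ Z  ok
                case ack:
                  ?Int ‖ !Int  ok
                    Z ‖ Z  ok
      case done:
        &{ok,data} ‖ +{ok,data}  ok same labels
          case ok:
            ?Str ‖ !Str  ok
              !Str ‖ ?Str  ok
                !Unit ‖ ?Unit  ok
                  end ‖ end  ok
          case data:
            &{more,stop,done} ‖ +{more,stop,done}  ok same labels
              case more:
                !Int ‖ ?Int  ok
                  ?Bool ‖ !Bool  ok
                    Z ‖ Z  ok
              case stop:
                +{data,more,err} ‖ &{data,more,err}  ok same labels
                  case data:
                    &{more,ok,stop} ‖ +{more,ok,stop}  ok same labels
                      case more:
                        Z ‖ Z  ok
                      case ok:
                        Z ‖ Z  ok
                      case stop:
                        Z ‖ Z  ok
                  case more:
                    +{ok,data,retry} ‖ &{ok,data,retry}  ok same labels
                      case ok:
                        end ‖ end  ok
                      case data:
                        Z ‖ Z  ok
                      case retry:
                        end ‖ end  ok
                  case err:
                    ?Bool ‖ !Bool  ok
                      Z ‖ Z  ok
              case done:
                !Int ‖ ?Int  ok
                  +{ok,stop,more} ‖ &{ok,stop,more}  ok same labels
                    case ok:
                      Z ‖ Z  ok
                    case stop:
                      end ‖ end  ok
                    case more:
                      Z ‖ Z  ok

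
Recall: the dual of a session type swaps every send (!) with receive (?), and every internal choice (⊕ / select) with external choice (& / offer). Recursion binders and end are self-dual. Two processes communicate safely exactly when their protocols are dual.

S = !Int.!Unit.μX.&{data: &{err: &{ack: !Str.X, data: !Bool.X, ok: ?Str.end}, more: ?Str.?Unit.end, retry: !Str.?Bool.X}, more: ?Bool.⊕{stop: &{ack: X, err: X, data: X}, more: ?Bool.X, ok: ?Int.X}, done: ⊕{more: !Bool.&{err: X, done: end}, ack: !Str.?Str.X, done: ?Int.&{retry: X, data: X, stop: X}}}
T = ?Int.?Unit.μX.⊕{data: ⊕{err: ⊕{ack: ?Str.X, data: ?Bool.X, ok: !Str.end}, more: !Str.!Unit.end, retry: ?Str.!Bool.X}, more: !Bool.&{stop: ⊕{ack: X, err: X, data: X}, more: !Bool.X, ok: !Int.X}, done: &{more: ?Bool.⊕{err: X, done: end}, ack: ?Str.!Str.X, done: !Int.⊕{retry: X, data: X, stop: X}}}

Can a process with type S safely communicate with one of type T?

YES

!Int ‖ ?Int  ✓
  !Unit ‖ ?Unit  ✓
    μX ‖ μX  ✓ (μ self-dual)
      &{data,more,done} ‖ ⊕{data,more,done}  ✓ labels match
        • data:
          &{err,more,retry} ‖ ⊕{err,more,retry}  ✓ labels match
            • err:
              &{ack,data,ok} ‖ ⊕{ack,data,ok}  ✓ labels match
                • ack:
                  !Str ‖ ?Str  ✓
                    X ‖ X  ✓
                • data:
                  !Bool ‖ ?Bool  ✓
                    X ‖ X  ✓
                • ok:
                  ?Str ‖ !Str  ✓
                    end ‖ end  ✓
            • more:
              ?Str ‖ !Str  ✓
                ?Unit ‖ !Unit  ✓
                  end ‖ end  ✓
            • retry:
              !Str ‖ ?Str  ✓
                ?Bool ‖ !Bool  ✓
                  X ‖ X  ✓
        • more:
          ?Bool ‖ !Bool  ✓
            ⊕{stop,more,ok} ‖ &{stop,more,ok}  ✓ labels match
              • stop:
                &{ack,err,data} ‖ ⊕{ack,err,data}  ✓ labels match
                  • ack:
                    X ‖ X  ✓
                  • err:
                    X ‖ X  ✓
                  • data:
                    X ‖ X  ✓
              • more:
                ?Bool ‖ !Bool  ✓
                  X ‖ X  ✓
              • ok:
                ?Int ‖ !Int  ✓
                  X ‖ X  ✓
        • done:
          ⊕{more,ack,done} ‖ &{more,ack,done}  ✓ labels match
            • more:
              !Bool ‖ ?Bool  ✓
                &{err,done} ‖ ⊕{err,done}  ✓ labels match
                  • err:
                    X ‖ X  ✓
                  • done:
                    end ‖ end  ✓
            • ack:
              !Str ‖ ?Str  ✓
                ?Str ‖ !Str  ✓
                  X ‖ X  ✓
            • done:
              ?Int ‖ !Int  ✓
                &{retry,data,stop} ‖ ⊕{retry,data,stop}  ✓ labels match
                  • retry:
                    X ‖ X  ✓
                  • data:
                    X ‖ X  ✓
                  • stop:
                    X ‖ X  ✓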